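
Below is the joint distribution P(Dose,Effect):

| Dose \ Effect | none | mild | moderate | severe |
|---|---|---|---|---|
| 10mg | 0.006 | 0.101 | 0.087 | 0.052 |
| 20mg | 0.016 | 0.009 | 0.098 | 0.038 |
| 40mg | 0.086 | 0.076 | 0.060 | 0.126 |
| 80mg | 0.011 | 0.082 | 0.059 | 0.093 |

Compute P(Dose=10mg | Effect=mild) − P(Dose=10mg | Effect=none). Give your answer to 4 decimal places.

0.3264

P(Effect=mild) = 0.101 + 0.009 + 0.076 + 0.082 = 0.268; P(Dose=10mg | Effect=mild) = 0.101/0.268 = 0.37687.
P(Effect=none) = 0.006 + 0.016 + 0.086 + 0.011 = 0.119; P(Dose=10mg | Effect=none) = 0.006/0.119 = 0.05042.
Difference = 0.3264.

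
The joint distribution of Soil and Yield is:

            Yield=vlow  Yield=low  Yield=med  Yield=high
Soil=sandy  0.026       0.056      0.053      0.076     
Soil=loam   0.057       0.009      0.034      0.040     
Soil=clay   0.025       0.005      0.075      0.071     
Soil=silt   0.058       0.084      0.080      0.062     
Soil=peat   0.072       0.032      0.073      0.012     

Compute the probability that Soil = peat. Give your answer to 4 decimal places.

0.1890

P(Soil=peat) = 0.072 + 0.032 + 0.073 + 0.012 = 0.189.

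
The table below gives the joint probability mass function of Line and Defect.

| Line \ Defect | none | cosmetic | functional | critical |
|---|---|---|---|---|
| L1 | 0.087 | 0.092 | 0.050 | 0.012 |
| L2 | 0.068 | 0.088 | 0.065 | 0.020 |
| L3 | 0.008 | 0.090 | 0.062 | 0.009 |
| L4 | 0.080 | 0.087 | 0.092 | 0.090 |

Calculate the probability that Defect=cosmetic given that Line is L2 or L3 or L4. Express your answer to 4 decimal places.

0.3491

P(Line=L2) = 0.068 + 0.088 + 0.065 + 0.020 = 0.241.
P(Line=L3) = 0.008 + 0.090 + 0.062 + 0.009 = 0.169.
P(Line=L4) = 0.080 + 0.087 + 0.092 + 0.090 = 0.349.
P(Line ∈ {L2, L3, L4}) = 0.241 + 0.169 + 0.349 = 0.759; P(Defect=cosmetic, Line ∈ {L2, L3, L4}) = 0.088 + 0.090 + 0.087 = 0.265.
P(Defect=cosmetic | Line ∈ {L2, L3, L4}) = 0.265/0.759 = 0.3491.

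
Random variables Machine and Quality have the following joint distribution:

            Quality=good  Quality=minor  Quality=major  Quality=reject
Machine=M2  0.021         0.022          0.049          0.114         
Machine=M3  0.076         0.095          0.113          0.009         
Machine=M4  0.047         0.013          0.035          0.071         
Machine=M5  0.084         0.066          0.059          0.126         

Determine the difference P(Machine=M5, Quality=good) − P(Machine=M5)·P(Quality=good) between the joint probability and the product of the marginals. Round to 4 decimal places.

0.0076

P(Machine=M5) = 0.084 + 0.066 + 0.059 + 0.126 = 0.335.
P(Quality=good) = 0.021 + 0.076 + 0.047 + 0.084 = 0.228.
P(Machine=M5, Quality=good) − P(Machine=M5)P(Quality=good) = 0.084 − 0.335×0.228 = 0.0076.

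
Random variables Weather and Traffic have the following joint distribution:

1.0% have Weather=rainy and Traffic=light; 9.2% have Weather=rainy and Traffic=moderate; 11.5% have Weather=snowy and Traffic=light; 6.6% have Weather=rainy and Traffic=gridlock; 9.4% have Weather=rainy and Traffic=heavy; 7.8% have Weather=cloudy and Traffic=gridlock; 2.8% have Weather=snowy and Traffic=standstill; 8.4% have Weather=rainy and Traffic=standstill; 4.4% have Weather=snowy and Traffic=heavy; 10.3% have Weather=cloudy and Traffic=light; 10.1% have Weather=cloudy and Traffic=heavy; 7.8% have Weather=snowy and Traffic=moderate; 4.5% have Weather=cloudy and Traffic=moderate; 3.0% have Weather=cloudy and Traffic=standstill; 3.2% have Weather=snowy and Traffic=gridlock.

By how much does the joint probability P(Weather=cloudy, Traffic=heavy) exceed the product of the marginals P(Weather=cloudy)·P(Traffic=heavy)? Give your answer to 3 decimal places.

P(Weather=cloudy) = 0.103 + 0.045 + 0.101 + 0.078 + 0.030 = 0.357.
P(Traffic=heavy) = 0.101 + 0.094 + 0.044 = 0.239.
P(Weather=cloudy, Traffic=heavy) − P(Weather=cloudy)P(Traffic=heavy) = 0.101 − 0.357×0.239 = 0.016.

0.016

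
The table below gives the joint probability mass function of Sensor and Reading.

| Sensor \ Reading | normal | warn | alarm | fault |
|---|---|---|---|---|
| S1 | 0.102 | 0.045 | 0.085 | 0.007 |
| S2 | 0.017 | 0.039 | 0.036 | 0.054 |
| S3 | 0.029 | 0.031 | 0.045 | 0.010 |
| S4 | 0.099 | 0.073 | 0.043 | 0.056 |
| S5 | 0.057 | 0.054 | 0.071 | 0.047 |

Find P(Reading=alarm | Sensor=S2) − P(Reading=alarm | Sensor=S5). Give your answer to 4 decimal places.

-0.0635

P(Sensor=S2) = 0.017 + 0.039 + 0.036 + 0.054 = 0.146; P(Reading=alarm | Sensor=S2) = 0.036/0.146 = 0.24658.
P(Sensor=S5) = 0.057 + 0.054 + 0.071 + 0.047 = 0.229; P(Reading=alarm | Sensor=S5) = 0.071/0.229 = 0.31004.
Difference = -0.0635.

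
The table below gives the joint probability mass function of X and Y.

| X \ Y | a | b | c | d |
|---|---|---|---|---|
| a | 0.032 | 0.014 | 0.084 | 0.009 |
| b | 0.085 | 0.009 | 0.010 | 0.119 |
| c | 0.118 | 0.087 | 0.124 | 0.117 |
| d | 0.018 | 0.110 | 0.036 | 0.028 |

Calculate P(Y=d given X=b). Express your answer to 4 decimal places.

P(X=b) = 0.085 + 0.009 + 0.010 + 0.119 = 0.223.
P(Y=d | X=b) = 0.119/0.223 = 0.5336.

0.5336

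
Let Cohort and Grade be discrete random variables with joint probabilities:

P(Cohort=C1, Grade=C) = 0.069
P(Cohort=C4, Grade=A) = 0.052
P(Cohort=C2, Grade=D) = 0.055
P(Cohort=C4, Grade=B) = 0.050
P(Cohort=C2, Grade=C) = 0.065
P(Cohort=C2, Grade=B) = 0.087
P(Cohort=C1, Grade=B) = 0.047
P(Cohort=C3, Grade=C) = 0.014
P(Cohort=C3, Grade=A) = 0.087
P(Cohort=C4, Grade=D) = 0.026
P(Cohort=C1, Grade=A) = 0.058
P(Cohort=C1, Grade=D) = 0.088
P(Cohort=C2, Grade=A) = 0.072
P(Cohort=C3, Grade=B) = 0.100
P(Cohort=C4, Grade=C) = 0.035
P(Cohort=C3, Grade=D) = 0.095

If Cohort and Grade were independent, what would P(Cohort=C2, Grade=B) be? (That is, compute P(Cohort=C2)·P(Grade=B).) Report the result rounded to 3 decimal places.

0.079

P(Cohort=C2) = 0.072 + 0.087 + 0.065 + 0.055 = 0.279.
P(Grade=B) = 0.047 + 0.087 + 0.100 + 0.050 = 0.284.
Product: 0.279 × 0.284 = 0.079.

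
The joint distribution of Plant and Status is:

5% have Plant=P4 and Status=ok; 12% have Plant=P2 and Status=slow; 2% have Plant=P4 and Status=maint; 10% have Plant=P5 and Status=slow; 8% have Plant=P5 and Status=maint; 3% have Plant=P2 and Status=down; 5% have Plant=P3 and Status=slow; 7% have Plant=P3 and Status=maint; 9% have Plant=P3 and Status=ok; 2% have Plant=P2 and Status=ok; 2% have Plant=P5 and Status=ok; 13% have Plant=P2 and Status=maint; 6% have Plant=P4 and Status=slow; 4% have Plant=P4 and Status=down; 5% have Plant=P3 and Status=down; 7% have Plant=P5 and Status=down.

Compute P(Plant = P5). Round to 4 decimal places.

P(Plant=P5) = 0.02 + 0.10 + 0.07 + 0.08 = 0.27.

0.2700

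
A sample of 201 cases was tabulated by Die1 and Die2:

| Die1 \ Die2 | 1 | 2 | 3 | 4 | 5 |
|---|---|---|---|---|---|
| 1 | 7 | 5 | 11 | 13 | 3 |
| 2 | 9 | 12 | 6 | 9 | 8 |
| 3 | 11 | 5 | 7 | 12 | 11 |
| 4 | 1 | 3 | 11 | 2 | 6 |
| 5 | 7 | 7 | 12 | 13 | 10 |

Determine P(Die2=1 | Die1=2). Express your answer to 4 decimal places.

Total with Die1=2: 9 + 12 + 6 + 9 + 8 = 44.
P(Die2=1 | Die1=2) = 9/44 = 0.2045.

0.2045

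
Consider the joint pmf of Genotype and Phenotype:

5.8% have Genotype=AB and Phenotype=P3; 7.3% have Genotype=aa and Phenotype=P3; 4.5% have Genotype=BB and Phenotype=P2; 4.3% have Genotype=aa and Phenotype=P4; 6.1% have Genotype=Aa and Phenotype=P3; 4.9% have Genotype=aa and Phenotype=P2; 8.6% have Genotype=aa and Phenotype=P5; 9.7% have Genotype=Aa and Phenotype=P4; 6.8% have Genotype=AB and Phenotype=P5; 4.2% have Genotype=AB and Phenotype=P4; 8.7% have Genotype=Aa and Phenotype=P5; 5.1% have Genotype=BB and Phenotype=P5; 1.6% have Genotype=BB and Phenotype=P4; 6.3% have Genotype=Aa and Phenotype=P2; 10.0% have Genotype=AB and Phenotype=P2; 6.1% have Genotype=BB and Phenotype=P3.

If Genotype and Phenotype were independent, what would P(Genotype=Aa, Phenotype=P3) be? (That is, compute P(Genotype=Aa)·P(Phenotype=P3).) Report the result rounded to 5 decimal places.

0.07792

P(Genotype=Aa) = 0.063 + 0.061 + 0.097 + 0.087 = 0.308.
P(Phenotype=P3) = 0.061 + 0.073 + 0.058 + 0.061 = 0.253.
Product: 0.308 × 0.253 = 0.07792.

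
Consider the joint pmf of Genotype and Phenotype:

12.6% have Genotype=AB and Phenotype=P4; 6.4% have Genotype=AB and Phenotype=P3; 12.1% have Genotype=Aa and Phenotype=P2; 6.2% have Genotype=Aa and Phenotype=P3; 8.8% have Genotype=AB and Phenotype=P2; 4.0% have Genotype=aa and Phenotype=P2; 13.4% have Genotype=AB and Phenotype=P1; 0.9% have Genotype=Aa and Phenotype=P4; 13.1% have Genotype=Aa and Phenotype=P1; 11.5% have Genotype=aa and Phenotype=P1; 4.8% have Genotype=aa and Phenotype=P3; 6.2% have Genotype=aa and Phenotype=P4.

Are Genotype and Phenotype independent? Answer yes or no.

no

P(Genotype=Aa) = 0.323 and P(Phenotype=P4) = 0.197, so their product is 0.06363, but P(Genotype=Aa, Phenotype=P4) = 0.009. Since these differ, Genotype and Phenotype are not independent.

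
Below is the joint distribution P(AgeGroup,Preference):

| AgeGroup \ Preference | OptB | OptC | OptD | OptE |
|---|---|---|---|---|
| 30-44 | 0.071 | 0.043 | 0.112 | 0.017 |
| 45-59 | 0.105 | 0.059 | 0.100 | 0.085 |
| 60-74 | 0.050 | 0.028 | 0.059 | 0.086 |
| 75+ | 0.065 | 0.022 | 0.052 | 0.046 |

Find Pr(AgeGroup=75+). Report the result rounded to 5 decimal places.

0.18500

P(AgeGroup=75+) = 0.065 + 0.022 + 0.052 + 0.046 = 0.185.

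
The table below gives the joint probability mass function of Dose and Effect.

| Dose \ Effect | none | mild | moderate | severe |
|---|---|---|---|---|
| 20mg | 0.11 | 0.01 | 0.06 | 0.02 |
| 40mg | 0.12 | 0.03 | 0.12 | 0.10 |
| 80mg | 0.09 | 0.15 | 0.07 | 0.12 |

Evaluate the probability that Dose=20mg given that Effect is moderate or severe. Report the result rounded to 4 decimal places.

P(Effect=moderate) = 0.06 + 0.12 + 0.07 = 0.25.
P(Effect=severe) = 0.02 + 0.10 + 0.12 = 0.24.
P(Effect ∈ {moderate, severe}) = 0.25 + 0.24 = 0.49; P(Dose=20mg, Effect ∈ {moderate, severe}) = 0.06 + 0.02 = 0.08.
P(Dose=20mg | Effect ∈ {moderate, severe}) = 0.08/0.49 = 0.1633.

0.1633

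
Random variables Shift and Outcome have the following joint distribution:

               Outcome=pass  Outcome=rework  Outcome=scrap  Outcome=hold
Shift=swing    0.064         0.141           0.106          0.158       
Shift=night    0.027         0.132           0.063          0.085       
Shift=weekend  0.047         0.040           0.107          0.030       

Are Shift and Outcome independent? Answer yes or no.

no

P(Shift=weekend) = 0.224 and P(Outcome=scrap) = 0.276, so their product is 0.06182, but P(Shift=weekend, Outcome=scrap) = 0.107. Since these differ, Shift and Outcome are not independent.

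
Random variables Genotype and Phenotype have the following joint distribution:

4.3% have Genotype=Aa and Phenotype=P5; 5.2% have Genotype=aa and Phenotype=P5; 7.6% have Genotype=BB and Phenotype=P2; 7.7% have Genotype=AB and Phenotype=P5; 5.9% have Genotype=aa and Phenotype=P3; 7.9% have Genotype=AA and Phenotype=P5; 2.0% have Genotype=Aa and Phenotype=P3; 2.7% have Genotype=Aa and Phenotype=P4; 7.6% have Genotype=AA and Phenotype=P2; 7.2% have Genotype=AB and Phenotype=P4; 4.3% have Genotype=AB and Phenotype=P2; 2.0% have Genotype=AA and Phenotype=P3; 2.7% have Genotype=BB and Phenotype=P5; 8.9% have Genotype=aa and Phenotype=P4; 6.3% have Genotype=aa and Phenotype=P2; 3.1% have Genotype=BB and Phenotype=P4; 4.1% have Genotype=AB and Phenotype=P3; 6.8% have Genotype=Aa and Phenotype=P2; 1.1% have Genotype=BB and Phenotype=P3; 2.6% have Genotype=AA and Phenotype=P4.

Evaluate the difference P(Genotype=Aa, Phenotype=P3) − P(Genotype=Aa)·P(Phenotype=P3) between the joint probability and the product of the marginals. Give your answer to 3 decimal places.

-0.004

P(Genotype=Aa) = 0.068 + 0.020 + 0.027 + 0.043 = 0.158.
P(Phenotype=P3) = 0.020 + 0.020 + 0.059 + 0.041 + 0.011 = 0.151.
P(Genotype=Aa, Phenotype=P3) − P(Genotype=Aa)P(Phenotype=P3) = 0.020 − 0.158×0.151 = -0.004.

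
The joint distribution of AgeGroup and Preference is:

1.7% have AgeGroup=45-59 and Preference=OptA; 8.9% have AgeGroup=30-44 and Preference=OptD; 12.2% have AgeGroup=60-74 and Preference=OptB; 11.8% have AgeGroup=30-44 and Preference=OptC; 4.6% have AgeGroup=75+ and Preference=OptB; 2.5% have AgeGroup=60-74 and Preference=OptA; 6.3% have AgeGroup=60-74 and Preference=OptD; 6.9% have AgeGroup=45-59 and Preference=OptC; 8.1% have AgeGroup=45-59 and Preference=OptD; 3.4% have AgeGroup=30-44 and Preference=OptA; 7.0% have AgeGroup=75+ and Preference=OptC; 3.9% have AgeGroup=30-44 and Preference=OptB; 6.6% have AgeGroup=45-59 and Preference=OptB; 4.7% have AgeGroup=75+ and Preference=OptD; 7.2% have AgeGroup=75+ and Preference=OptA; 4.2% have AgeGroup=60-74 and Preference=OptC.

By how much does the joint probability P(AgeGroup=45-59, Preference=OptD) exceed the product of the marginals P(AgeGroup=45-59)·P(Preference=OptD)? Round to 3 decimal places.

P(AgeGroup=45-59) = 0.017 + 0.066 + 0.069 + 0.081 = 0.233.
P(Preference=OptD) = 0.089 + 0.081 + 0.063 + 0.047 = 0.280.
P(AgeGroup=45-59, Preference=OptD) − P(AgeGroup=45-59)P(Preference=OptD) = 0.081 − 0.233×0.280 = 0.016.

0.016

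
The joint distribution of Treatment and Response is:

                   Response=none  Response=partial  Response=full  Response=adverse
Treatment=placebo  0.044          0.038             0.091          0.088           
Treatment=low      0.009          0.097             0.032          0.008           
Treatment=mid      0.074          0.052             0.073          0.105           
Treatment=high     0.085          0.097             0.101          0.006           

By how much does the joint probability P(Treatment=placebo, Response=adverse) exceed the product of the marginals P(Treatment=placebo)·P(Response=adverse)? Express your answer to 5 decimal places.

0.03397

P(Treatment=placebo) = 0.044 + 0.038 + 0.091 + 0.088 = 0.261.
P(Response=adverse) = 0.088 + 0.008 + 0.105 + 0.006 = 0.207.
P(Treatment=placebo, Response=adverse) − P(Treatment=placebo)P(Response=adverse) = 0.088 − 0.261×0.207 = 0.03397.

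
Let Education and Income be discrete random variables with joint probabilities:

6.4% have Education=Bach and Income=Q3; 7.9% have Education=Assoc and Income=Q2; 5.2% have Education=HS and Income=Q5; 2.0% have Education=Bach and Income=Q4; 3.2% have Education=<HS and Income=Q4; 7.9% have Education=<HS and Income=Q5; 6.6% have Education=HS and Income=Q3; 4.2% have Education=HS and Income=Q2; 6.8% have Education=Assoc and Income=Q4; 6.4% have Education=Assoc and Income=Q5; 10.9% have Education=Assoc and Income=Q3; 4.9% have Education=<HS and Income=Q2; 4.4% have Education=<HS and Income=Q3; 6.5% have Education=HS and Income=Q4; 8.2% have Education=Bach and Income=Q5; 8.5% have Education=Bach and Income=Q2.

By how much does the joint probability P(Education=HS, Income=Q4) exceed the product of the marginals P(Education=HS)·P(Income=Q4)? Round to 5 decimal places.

P(Education=HS) = 0.042 + 0.066 + 0.065 + 0.052 = 0.225.
P(Income=Q4) = 0.032 + 0.065 + 0.068 + 0.020 = 0.185.
P(Education=HS, Income=Q4) − P(Education=HS)P(Income=Q4) = 0.065 − 0.225×0.185 = 0.02338.

0.02338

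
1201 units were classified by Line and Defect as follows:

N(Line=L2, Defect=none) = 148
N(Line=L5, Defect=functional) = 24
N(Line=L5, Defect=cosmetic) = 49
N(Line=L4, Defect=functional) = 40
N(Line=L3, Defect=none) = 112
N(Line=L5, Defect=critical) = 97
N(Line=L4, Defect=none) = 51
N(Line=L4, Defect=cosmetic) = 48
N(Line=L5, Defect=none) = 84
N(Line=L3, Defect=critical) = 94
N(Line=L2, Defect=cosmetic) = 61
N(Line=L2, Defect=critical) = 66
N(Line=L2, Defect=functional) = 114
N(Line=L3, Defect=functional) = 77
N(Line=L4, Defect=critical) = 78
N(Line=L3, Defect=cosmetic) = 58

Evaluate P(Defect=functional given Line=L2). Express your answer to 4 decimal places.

Total with Line=L2: 148 + 61 + 114 + 66 = 389.
P(Defect=functional | Line=L2) = 114/389 = 0.2931.

0.2931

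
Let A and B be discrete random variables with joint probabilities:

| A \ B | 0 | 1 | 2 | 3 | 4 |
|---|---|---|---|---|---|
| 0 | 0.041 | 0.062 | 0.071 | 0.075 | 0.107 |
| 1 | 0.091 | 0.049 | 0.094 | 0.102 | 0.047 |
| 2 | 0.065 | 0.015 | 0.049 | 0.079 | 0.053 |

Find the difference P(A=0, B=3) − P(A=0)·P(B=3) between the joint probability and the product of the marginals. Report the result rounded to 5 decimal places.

P(A=0) = 0.041 + 0.062 + 0.071 + 0.075 + 0.107 = 0.356.
P(B=3) = 0.075 + 0.102 + 0.079 = 0.256.
P(A=0, B=3) − P(A=0)P(B=3) = 0.075 − 0.356×0.256 = -0.01614.

-0.01614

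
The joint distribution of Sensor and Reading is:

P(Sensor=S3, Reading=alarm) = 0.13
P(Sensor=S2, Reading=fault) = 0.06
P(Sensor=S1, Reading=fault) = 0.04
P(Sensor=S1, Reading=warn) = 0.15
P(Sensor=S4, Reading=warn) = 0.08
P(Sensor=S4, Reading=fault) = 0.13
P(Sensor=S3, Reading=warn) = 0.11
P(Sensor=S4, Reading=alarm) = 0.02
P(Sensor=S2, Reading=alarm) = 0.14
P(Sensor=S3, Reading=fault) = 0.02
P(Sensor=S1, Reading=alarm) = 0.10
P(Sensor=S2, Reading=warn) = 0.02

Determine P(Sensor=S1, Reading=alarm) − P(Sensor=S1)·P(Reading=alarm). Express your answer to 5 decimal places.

P(Sensor=S1) = 0.15 + 0.10 + 0.04 = 0.29.
P(Reading=alarm) = 0.10 + 0.14 + 0.13 + 0.02 = 0.39.
P(Sensor=S1, Reading=alarm) − P(Sensor=S1)P(Reading=alarm) = 0.10 − 0.29×0.39 = -0.01310.

-0.01310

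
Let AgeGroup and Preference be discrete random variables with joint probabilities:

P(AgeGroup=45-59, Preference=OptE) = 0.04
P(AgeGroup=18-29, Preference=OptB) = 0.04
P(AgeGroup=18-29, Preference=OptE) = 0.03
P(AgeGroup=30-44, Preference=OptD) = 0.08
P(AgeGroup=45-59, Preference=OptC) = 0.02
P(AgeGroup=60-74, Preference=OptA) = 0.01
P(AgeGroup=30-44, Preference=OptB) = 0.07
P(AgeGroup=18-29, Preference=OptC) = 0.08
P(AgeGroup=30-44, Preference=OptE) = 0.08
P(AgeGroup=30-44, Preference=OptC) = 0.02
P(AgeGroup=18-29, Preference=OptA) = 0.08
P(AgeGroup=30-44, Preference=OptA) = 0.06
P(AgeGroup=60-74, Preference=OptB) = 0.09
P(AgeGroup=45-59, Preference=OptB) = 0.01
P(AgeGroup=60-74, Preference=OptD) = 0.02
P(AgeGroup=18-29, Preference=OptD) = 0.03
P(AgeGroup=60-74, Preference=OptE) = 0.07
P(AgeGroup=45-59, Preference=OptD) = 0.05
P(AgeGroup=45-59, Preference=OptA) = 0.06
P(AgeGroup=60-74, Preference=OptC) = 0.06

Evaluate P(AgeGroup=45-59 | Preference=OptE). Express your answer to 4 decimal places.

0.1818

P(Preference=OptE) = 0.03 + 0.08 + 0.04 + 0.07 = 0.22.
P(AgeGroup=45-59 | Preference=OptE) = 0.04/0.22 = 0.1818.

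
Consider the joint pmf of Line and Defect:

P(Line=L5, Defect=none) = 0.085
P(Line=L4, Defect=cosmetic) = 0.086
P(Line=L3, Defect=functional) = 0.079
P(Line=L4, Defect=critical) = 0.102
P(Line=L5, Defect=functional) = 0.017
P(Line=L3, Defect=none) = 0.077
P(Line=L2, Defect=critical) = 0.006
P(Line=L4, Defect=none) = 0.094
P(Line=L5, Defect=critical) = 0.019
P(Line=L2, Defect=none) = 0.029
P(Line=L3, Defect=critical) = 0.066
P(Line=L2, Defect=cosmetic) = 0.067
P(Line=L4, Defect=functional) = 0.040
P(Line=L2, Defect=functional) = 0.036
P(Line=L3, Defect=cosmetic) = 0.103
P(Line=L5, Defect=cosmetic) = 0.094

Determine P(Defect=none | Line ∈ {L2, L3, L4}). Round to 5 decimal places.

0.25478

P(Line=L2) = 0.029 + 0.067 + 0.036 + 0.006 = 0.138.
P(Line=L3) = 0.077 + 0.103 + 0.079 + 0.066 = 0.325.
P(Line=L4) = 0.094 + 0.086 + 0.040 + 0.102 = 0.322.
P(Line ∈ {L2, L3, L4}) = 0.138 + 0.325 + 0.322 = 0.785; P(Defect=none, Line ∈ {L2, L3, L4}) = 0.029 + 0.077 + 0.094 = 0.200.
P(Defect=none | Line ∈ {L2, L3, L4}) = 0.200/0.785 = 0.25478.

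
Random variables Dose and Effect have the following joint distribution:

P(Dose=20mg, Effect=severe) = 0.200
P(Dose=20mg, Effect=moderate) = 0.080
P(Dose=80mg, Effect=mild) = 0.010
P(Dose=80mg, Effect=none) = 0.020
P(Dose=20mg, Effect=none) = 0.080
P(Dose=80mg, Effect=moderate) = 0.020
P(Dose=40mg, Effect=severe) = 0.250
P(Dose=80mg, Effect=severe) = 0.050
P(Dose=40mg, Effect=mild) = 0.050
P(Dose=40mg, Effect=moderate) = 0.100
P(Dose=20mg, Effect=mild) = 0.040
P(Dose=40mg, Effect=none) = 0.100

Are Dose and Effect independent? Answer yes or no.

Every cell satisfies P(Dose,Effect) = P(Dose)·P(Effect). For instance P(Dose=80mg) = 0.100, P(Effect=mild) = 0.100, and 0.100×0.100 = 0.010 matches the joint entry. So Dose and Effect are independent.

yes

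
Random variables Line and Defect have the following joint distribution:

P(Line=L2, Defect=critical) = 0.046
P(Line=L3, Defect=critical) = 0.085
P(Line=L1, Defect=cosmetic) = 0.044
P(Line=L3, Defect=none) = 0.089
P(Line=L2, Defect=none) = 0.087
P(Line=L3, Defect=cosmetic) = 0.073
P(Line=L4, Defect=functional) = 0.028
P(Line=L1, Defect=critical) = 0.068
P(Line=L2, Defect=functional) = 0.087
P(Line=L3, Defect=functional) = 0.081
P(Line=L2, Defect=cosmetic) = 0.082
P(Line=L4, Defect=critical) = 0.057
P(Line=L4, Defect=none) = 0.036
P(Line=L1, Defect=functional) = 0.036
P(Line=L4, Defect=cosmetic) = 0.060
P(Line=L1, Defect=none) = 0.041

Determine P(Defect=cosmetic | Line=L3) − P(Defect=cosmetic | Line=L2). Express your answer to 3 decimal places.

-0.049

P(Line=L3) = 0.089 + 0.073 + 0.081 + 0.085 = 0.328; P(Defect=cosmetic | Line=L3) = 0.073/0.328 = 0.2226.
P(Line=L2) = 0.087 + 0.082 + 0.087 + 0.046 = 0.302; P(Defect=cosmetic | Line=L2) = 0.082/0.302 = 0.2715.
Difference = -0.049.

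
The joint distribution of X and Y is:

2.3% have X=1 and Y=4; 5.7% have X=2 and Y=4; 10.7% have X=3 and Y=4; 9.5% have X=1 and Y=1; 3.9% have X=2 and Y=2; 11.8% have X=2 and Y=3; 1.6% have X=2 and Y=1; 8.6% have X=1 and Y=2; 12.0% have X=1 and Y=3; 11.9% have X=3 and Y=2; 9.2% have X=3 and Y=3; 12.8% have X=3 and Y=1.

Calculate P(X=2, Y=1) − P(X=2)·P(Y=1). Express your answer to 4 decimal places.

P(X=2) = 0.016 + 0.039 + 0.118 + 0.057 = 0.230.
P(Y=1) = 0.095 + 0.016 + 0.128 = 0.239.
P(X=2, Y=1) − P(X=2)P(Y=1) = 0.016 − 0.230×0.239 = -0.0390.

-0.0390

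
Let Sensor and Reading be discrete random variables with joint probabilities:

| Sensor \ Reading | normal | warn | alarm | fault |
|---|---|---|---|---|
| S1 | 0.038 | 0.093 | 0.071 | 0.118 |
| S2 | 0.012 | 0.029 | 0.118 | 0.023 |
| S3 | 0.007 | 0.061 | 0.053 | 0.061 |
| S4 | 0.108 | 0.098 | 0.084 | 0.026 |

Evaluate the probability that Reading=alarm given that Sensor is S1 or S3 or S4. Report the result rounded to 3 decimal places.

0.254

P(Sensor=S1) = 0.038 + 0.093 + 0.071 + 0.118 = 0.320.
P(Sensor=S3) = 0.007 + 0.061 + 0.053 + 0.061 = 0.182.
P(Sensor=S4) = 0.108 + 0.098 + 0.084 + 0.026 = 0.316.
P(Sensor ∈ {S1, S3, S4}) = 0.320 + 0.182 + 0.316 = 0.818; P(Reading=alarm, Sensor ∈ {S1, S3, S4}) = 0.071 + 0.053 + 0.084 = 0.208.
P(Reading=alarm | Sensor ∈ {S1, S3, S4}) = 0.208/0.818 = 0.254.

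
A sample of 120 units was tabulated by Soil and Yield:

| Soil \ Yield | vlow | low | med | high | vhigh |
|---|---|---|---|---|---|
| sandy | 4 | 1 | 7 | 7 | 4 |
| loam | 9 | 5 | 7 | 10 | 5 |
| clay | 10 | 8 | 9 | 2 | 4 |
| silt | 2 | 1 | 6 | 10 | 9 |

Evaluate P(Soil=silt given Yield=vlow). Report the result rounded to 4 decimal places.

0.0800

Total with Yield=vlow: 4 + 9 + 10 + 2 = 25.
P(Soil=silt | Yield=vlow) = 2/25 = 0.0800.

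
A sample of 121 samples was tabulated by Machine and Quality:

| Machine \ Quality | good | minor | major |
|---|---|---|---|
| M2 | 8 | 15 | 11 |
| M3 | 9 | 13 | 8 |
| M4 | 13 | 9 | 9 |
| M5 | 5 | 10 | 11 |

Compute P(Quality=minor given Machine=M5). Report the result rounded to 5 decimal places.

Total with Machine=M5: 5 + 10 + 11 = 26.
P(Quality=minor | Machine=M5) = 10/26 = 0.38462.

0.38462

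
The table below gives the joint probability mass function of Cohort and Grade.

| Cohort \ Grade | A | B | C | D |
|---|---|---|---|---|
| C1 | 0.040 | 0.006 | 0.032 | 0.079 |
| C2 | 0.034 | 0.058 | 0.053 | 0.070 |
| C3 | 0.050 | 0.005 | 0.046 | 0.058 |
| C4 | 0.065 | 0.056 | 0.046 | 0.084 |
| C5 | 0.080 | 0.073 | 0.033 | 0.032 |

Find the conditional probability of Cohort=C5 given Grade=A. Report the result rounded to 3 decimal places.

P(Grade=A) = 0.040 + 0.034 + 0.050 + 0.065 + 0.080 = 0.269.
P(Cohort=C5 | Grade=A) = 0.080/0.269 = 0.297.

0.297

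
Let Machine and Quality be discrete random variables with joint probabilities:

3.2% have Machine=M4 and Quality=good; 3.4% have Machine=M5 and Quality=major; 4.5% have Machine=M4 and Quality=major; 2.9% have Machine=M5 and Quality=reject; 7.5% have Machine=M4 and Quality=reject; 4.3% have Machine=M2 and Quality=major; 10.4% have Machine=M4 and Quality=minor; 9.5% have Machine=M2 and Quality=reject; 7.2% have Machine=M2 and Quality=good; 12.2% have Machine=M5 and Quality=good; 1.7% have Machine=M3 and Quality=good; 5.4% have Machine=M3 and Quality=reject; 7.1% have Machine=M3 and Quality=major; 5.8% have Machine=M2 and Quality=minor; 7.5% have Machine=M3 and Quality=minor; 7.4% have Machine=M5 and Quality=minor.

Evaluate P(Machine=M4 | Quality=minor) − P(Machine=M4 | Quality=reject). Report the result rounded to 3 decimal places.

0.038

P(Quality=minor) = 0.058 + 0.075 + 0.104 + 0.074 = 0.311; P(Machine=M4 | Quality=minor) = 0.104/0.311 = 0.3344.
P(Quality=reject) = 0.095 + 0.054 + 0.075 + 0.029 = 0.253; P(Machine=M4 | Quality=reject) = 0.075/0.253 = 0.2964.
Difference = 0.038.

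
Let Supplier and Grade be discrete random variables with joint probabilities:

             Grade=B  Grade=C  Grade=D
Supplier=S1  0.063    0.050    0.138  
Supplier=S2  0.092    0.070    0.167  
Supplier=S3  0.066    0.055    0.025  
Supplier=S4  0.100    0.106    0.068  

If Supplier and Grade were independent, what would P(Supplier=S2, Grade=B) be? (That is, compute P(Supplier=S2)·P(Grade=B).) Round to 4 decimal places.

P(Supplier=S2) = 0.092 + 0.070 + 0.167 = 0.329.
P(Grade=B) = 0.063 + 0.092 + 0.066 + 0.100 = 0.321.
Product: 0.329 × 0.321 = 0.1056.

0.1056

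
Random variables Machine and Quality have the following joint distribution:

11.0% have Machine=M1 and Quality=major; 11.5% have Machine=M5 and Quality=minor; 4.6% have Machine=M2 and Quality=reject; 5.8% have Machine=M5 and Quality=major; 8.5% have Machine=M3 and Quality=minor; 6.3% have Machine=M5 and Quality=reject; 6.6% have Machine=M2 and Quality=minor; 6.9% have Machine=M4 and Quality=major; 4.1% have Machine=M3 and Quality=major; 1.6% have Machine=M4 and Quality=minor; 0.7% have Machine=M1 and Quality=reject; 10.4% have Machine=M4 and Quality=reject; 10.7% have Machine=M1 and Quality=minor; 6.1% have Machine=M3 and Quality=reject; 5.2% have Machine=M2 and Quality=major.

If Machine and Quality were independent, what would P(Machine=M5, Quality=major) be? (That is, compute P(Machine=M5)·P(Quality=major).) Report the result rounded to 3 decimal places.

0.078

P(Machine=M5) = 0.115 + 0.058 + 0.063 = 0.236.
P(Quality=major) = 0.110 + 0.052 + 0.041 + 0.069 + 0.058 = 0.330.
Product: 0.236 × 0.330 = 0.078.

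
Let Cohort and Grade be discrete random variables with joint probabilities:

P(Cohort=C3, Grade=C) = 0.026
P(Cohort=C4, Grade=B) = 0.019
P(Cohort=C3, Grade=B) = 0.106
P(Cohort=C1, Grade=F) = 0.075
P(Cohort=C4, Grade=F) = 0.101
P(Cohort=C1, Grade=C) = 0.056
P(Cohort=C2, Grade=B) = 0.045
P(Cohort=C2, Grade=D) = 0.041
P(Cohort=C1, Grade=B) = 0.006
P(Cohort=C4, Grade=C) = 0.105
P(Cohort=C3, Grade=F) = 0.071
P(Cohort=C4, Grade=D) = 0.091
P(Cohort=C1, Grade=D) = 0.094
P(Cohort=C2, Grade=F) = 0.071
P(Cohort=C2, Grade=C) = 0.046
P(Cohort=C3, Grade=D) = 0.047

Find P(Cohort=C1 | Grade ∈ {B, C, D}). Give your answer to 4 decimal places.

P(Grade=B) = 0.006 + 0.045 + 0.106 + 0.019 = 0.176.
P(Grade=C) = 0.056 + 0.046 + 0.026 + 0.105 = 0.233.
P(Grade=D) = 0.094 + 0.041 + 0.047 + 0.091 = 0.273.
P(Grade ∈ {B, C, D}) = 0.176 + 0.233 + 0.273 = 0.682; P(Cohort=C1, Grade ∈ {B, C, D}) = 0.006 + 0.056 + 0.094 = 0.156.
P(Cohort=C1 | Grade ∈ {B, C, D}) = 0.156/0.682 = 0.2287.

0.2287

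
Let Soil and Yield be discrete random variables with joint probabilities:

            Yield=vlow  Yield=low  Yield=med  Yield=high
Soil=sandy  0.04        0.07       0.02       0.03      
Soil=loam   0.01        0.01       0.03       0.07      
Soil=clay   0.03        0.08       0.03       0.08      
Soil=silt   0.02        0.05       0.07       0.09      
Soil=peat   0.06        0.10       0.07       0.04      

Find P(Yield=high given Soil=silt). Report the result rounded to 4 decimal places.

0.3913

P(Soil=silt) = 0.02 + 0.05 + 0.07 + 0.09 = 0.23.
P(Yield=high | Soil=silt) = 0.09/0.23 = 0.3913.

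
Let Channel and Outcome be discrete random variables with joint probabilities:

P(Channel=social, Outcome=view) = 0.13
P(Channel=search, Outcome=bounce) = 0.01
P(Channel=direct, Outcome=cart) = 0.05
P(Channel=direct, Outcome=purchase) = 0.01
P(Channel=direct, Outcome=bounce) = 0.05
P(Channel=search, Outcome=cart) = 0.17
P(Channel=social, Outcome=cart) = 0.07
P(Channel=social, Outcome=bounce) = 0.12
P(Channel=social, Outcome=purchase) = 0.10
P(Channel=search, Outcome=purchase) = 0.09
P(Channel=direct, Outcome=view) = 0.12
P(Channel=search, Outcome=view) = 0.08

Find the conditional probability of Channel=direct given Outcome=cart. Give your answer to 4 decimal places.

0.1724

P(Outcome=cart) = 0.17 + 0.07 + 0.05 = 0.29.
P(Channel=direct | Outcome=cart) = 0.05/0.29 = 0.1724.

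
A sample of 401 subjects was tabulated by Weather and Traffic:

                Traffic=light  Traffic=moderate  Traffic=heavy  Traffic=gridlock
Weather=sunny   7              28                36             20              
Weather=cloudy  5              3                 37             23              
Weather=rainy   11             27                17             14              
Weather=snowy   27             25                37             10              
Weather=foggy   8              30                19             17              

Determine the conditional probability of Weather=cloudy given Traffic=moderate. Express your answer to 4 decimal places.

0.0265

Total with Traffic=moderate: 28 + 3 + 27 + 25 + 30 = 113.
P(Weather=cloudy | Traffic=moderate) = 3/113 = 0.0265.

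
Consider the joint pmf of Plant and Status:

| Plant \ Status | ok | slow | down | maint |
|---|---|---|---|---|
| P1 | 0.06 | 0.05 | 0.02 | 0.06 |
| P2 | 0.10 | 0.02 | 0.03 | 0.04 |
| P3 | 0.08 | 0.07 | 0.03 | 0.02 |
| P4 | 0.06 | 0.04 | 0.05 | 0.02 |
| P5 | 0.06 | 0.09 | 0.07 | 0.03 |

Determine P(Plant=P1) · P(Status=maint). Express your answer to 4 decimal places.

0.0323

P(Plant=P1) = 0.06 + 0.05 + 0.02 + 0.06 = 0.19.
P(Status=maint) = 0.06 + 0.04 + 0.02 + 0.02 + 0.03 = 0.17.
Product: 0.19 × 0.17 = 0.0323.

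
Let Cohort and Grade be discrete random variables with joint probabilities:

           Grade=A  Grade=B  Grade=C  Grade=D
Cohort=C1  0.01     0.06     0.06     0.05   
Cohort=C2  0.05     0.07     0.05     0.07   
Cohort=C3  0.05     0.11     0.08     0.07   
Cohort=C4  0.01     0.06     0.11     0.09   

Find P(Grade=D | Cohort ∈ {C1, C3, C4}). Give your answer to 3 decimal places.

0.276

P(Cohort=C1) = 0.01 + 0.06 + 0.06 + 0.05 = 0.18.
P(Cohort=C3) = 0.05 + 0.11 + 0.08 + 0.07 = 0.31.
P(Cohort=C4) = 0.01 + 0.06 + 0.11 + 0.09 = 0.27.
P(Cohort ∈ {C1, C3, C4}) = 0.18 + 0.31 + 0.27 = 0.76; P(Grade=D, Cohort ∈ {C1, C3, C4}) = 0.05 + 0.07 + 0.09 = 0.21.
P(Grade=D | Cohort ∈ {C1, C3, C4}) = 0.21/0.76 = 0.276.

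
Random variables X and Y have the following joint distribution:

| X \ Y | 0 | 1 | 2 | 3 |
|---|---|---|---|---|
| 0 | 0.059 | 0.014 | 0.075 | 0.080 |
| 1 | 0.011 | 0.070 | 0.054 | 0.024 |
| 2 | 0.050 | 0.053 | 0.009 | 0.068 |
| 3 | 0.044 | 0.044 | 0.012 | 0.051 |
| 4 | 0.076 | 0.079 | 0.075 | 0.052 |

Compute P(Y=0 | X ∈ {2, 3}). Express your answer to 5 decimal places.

P(X=2) = 0.050 + 0.053 + 0.009 + 0.068 = 0.180.
P(X=3) = 0.044 + 0.044 + 0.012 + 0.051 = 0.151.
P(X ∈ {2, 3}) = 0.180 + 0.151 = 0.331; P(Y=0, X ∈ {2, 3}) = 0.050 + 0.044 = 0.094.
P(Y=0 | X ∈ {2, 3}) = 0.094/0.331 = 0.28399.

0.28399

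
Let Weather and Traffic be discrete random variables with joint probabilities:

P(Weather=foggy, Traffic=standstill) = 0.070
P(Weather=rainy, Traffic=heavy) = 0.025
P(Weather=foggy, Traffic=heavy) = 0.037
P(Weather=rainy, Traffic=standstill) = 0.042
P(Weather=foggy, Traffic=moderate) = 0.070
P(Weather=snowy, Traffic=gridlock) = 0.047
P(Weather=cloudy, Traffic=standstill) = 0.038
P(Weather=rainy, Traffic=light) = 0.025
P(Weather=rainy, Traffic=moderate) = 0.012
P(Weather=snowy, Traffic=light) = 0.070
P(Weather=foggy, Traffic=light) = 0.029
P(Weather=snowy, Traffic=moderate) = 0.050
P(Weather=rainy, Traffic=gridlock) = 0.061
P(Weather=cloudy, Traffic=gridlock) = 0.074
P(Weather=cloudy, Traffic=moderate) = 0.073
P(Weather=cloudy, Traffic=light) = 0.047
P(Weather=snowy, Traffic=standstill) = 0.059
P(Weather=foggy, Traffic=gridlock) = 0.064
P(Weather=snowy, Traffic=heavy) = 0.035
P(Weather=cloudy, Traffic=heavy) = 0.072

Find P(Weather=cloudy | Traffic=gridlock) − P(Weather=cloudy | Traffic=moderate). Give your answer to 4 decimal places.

-0.0553

P(Traffic=gridlock) = 0.074 + 0.061 + 0.047 + 0.064 = 0.246; P(Weather=cloudy | Traffic=gridlock) = 0.074/0.246 = 0.30081.
P(Traffic=moderate) = 0.073 + 0.012 + 0.050 + 0.070 = 0.205; P(Weather=cloudy | Traffic=moderate) = 0.073/0.205 = 0.35610.
Difference = -0.0553.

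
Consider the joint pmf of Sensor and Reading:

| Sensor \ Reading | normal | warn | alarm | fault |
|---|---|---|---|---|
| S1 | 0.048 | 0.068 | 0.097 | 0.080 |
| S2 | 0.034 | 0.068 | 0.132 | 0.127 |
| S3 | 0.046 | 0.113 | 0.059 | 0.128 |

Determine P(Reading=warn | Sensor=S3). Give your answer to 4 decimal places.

0.3266

P(Sensor=S3) = 0.046 + 0.113 + 0.059 + 0.128 = 0.346.
P(Reading=warn | Sensor=S3) = 0.113/0.346 = 0.3266.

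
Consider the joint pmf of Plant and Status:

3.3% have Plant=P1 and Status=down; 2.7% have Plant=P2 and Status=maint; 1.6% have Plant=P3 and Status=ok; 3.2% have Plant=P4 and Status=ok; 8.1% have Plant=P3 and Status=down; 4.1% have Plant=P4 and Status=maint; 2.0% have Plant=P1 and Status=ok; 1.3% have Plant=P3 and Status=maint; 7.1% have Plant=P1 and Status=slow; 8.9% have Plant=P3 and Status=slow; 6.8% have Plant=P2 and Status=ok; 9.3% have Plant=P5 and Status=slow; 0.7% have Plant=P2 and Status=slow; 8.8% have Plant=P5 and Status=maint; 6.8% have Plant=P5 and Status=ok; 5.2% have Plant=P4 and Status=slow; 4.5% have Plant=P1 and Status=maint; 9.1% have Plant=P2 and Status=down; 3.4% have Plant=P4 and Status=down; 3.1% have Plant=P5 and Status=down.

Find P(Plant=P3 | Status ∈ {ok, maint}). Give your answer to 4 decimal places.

0.0694

P(Status=ok) = 0.020 + 0.068 + 0.016 + 0.032 + 0.068 = 0.204.
P(Status=maint) = 0.045 + 0.027 + 0.013 + 0.041 + 0.088 = 0.214.
P(Status ∈ {ok, maint}) = 0.204 + 0.214 = 0.418; P(Plant=P3, Status ∈ {ok, maint}) = 0.016 + 0.013 = 0.029.
P(Plant=P3 | Status ∈ {ok, maint}) = 0.029/0.418 = 0.0694.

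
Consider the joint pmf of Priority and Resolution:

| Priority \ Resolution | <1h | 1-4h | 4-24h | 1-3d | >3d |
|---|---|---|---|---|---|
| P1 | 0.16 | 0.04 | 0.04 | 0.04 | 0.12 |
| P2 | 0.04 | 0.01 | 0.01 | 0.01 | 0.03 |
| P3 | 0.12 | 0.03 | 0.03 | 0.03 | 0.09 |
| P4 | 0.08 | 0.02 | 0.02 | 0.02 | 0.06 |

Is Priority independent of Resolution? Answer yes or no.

Every cell satisfies P(Priority,Resolution) = P(Priority)·P(Resolution). For instance P(Priority=P2) = 0.10, P(Resolution=1-3d) = 0.10, and 0.10×0.10 = 0.01 matches the joint entry. So Priority and Resolution are independent.

yes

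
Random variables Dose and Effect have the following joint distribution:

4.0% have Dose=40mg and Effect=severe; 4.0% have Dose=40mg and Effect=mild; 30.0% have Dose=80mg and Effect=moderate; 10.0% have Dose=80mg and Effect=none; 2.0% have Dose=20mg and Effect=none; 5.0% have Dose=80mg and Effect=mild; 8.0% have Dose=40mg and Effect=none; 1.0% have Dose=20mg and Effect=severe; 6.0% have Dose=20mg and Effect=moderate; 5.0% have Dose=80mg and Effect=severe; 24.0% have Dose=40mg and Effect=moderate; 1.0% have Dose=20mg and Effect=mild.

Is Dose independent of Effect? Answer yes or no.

yes

Every cell satisfies P(Dose,Effect) = P(Dose)·P(Effect). For instance P(Dose=20mg) = 0.100, P(Effect=moderate) = 0.600, and 0.100×0.600 = 0.060 matches the joint entry. So Dose and Effect are independent.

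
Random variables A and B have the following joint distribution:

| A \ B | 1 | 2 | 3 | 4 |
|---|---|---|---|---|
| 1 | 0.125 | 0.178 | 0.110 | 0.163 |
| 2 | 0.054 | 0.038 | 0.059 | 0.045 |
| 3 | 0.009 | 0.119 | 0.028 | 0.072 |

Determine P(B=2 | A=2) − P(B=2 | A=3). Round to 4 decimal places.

P(A=2) = 0.054 + 0.038 + 0.059 + 0.045 = 0.196; P(B=2 | A=2) = 0.038/0.196 = 0.19388.
P(A=3) = 0.009 + 0.119 + 0.028 + 0.072 = 0.228; P(B=2 | A=3) = 0.119/0.228 = 0.52193.
Difference = -0.3281.

-0.3281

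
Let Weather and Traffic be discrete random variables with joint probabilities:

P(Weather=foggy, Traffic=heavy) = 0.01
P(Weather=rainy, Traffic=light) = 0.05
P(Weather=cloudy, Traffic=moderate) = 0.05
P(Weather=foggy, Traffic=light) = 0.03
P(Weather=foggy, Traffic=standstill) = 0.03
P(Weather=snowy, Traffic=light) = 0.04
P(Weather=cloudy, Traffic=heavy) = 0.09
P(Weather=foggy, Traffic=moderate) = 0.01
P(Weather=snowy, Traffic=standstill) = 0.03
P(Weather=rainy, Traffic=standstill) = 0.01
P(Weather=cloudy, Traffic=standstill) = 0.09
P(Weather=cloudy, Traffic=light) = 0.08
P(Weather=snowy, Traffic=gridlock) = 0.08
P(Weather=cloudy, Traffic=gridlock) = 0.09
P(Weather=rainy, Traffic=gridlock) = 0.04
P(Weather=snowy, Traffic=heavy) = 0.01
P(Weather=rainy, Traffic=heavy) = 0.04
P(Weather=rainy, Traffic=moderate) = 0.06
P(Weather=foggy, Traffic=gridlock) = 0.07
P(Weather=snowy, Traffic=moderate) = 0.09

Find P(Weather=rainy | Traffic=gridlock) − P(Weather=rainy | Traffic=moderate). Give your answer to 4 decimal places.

P(Traffic=gridlock) = 0.09 + 0.04 + 0.08 + 0.07 = 0.28; P(Weather=rainy | Traffic=gridlock) = 0.04/0.28 = 0.14286.
P(Traffic=moderate) = 0.05 + 0.06 + 0.09 + 0.01 = 0.21; P(Weather=rainy | Traffic=moderate) = 0.06/0.21 = 0.28571.
Difference = -0.1429.

-0.1429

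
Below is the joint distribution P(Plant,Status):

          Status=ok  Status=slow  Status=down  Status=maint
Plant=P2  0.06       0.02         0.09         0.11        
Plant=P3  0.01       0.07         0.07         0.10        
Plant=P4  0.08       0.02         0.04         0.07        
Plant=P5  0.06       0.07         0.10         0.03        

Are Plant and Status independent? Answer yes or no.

P(Plant=P5) = 0.26 and P(Status=maint) = 0.31, so their product is 0.0806, but P(Plant=P5, Status=maint) = 0.03. Since these differ, Plant and Status are not independent.

no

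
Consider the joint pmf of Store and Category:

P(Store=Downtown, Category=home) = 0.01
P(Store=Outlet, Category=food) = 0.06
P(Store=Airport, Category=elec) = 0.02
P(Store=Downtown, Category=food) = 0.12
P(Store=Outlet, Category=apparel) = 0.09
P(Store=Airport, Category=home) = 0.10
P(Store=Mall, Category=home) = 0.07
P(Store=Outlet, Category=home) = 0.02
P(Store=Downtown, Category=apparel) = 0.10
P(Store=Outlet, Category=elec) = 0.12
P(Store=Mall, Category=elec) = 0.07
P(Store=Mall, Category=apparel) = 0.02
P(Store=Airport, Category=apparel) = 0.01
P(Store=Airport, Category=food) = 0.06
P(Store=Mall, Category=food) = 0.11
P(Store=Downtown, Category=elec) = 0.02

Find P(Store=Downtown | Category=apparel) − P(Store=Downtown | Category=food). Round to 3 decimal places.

0.112

P(Category=apparel) = 0.10 + 0.02 + 0.01 + 0.09 = 0.22; P(Store=Downtown | Category=apparel) = 0.10/0.22 = 0.4545.
P(Category=food) = 0.12 + 0.11 + 0.06 + 0.06 = 0.35; P(Store=Downtown | Category=food) = 0.12/0.35 = 0.3429.
Difference = 0.112.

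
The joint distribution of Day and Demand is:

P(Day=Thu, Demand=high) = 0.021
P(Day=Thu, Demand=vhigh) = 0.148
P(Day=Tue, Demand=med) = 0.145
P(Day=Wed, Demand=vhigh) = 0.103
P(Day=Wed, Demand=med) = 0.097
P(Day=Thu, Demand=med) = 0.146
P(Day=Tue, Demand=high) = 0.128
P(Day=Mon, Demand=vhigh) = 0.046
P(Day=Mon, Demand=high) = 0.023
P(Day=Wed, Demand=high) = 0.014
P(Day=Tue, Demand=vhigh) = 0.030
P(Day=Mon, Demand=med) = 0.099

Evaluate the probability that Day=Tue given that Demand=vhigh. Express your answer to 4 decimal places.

P(Demand=vhigh) = 0.046 + 0.030 + 0.103 + 0.148 = 0.327.
P(Day=Tue | Demand=vhigh) = 0.030/0.327 = 0.0917.

0.0917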